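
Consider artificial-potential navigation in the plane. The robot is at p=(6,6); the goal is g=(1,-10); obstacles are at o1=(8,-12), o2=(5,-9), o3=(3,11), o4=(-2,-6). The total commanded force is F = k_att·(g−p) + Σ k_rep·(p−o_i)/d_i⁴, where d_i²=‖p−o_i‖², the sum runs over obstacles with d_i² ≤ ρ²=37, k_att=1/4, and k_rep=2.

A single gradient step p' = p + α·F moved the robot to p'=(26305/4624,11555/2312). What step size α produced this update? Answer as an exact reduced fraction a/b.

F_att = 1/4·(g−p) = 1/4·(-5,-16) = (-1.2500,-4.0000)
o1: d²=328 > ρ²=37 → inactive
o2: d²=226 > ρ²=37 → inactive
o3: d²=34 ≤ ρ²=37; F_rep = 2·(3,-5)/34² = (0.0052,-0.0087)
o4: d²=208 > ρ²=37 → inactive
F = F_att + ΣF_rep = (-1.2448,-4.0087)
Δp = p'−p = (-0.3112,-1.0022); α = Δx/Fx = (-1439/4624) / (-1439/1156) = 1/4
check: Δy/Fy = (-2317/2312) / (-2317/578) = 1/4 ✓

α = 1/4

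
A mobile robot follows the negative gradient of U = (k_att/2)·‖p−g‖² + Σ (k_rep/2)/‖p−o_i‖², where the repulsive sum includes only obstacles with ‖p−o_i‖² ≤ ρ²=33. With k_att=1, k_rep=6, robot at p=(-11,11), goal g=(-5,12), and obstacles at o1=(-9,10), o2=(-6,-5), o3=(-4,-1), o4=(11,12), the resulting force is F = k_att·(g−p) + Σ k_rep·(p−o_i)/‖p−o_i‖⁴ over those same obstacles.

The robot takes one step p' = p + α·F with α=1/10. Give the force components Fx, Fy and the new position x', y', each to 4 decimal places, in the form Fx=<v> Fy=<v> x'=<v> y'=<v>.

F_att = 1·(g−p) = 1·(6,1) = (6.0000,1.0000)
o1: d²=5 ≤ ρ²=33; F_rep = 6·(-2,1)/5² = (-0.4800,0.2400)
o2: d²=281 > ρ²=33 → inactive
o3: d²=193 > ρ²=33 → inactive
o4: d²=485 > ρ²=33 → inactive
F = F_att + ΣF_rep = (5.5200,1.2400)
p' = p + 1/10·F = (-10.4480,11.1240)

Fx=5.5200 Fy=1.2400 x'=-10.4480 y'=11.1240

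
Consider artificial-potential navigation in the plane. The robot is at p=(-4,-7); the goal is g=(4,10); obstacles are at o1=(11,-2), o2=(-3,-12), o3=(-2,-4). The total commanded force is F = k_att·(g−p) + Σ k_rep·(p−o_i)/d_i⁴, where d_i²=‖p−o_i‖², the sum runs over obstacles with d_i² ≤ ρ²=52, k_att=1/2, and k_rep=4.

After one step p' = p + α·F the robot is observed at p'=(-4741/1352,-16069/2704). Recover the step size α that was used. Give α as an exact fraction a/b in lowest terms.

α = 1/8

F_att = 1/2·(g−p) = 1/2·(8,17) = (4.0000,8.5000)
o1: d²=250 > ρ²=52 → inactive
o2: d²=26 ≤ ρ²=52; F_rep = 4·(-1,5)/26² = (-0.0059,0.0296)
o3: d²=13 ≤ ρ²=52; F_rep = 4·(-2,-3)/13² = (-0.0473,-0.0710)
F = F_att + ΣF_rep = (3.9467,8.4586)
Δp = p'−p = (0.4933,1.0573); α = Δx/Fx = (667/1352) / (667/169) = 1/8
check: Δy/Fy = (2859/2704) / (2859/338) = 1/8 ✓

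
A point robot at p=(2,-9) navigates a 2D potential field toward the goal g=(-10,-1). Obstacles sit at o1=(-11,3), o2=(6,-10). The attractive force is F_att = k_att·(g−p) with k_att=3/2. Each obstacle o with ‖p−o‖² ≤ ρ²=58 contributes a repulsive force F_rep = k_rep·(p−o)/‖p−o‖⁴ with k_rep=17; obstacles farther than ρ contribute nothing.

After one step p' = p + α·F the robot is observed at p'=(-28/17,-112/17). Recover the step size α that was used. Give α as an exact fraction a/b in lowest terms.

α = 1/5

F_att = 3/2·(g−p) = 3/2·(-12,8) = (-18.0000,12.0000)
o1: d²=313 > ρ²=58 → inactive
o2: d²=17 ≤ ρ²=58; F_rep = 17·(-4,1)/17² = (-0.2353,0.0588)
F = F_att + ΣF_rep = (-18.2353,12.0588)
Δp = p'−p = (-3.6471,2.4118); α = Δx/Fx = (-62/17) / (-310/17) = 1/5
check: Δy/Fy = (41/17) / (205/17) = 1/5 ✓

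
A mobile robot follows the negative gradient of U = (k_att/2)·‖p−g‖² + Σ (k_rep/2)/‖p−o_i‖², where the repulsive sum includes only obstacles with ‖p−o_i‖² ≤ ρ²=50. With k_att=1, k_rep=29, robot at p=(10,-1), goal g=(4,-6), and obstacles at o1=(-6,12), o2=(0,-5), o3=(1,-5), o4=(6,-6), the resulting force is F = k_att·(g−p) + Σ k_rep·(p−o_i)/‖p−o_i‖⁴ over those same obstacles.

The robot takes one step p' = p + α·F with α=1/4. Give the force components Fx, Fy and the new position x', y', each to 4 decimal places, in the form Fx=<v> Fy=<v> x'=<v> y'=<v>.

F_att = 1·(g−p) = 1·(-6,-5) = (-6.0000,-5.0000)
o1: d²=425 > ρ²=50 → inactive
o2: d²=116 > ρ²=50 → inactive
o3: d²=97 > ρ²=50 → inactive
o4: d²=41 ≤ ρ²=50; F_rep = 29·(4,5)/41² = (0.0690,0.0863)
F = F_att + ΣF_rep = (-5.9310,-4.9137)
p' = p + 1/4·F = (8.5173,-2.2284)

Fx=-5.9310 Fy=-4.9137 x'=8.5173 y'=-2.2284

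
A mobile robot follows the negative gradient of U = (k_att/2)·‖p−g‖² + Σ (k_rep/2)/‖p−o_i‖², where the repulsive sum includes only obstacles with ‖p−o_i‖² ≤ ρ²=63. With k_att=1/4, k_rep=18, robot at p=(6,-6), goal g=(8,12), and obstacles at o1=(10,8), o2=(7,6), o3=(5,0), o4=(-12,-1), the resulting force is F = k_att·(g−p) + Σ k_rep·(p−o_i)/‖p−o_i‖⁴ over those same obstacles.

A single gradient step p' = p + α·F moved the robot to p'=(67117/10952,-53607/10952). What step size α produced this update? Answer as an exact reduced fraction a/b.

α = 1/4

F_att = 1/4·(g−p) = 1/4·(2,18) = (0.5000,4.5000)
o1: d²=212 > ρ²=63 → inactive
o2: d²=145 > ρ²=63 → inactive
o3: d²=37 ≤ ρ²=63; F_rep = 18·(1,-6)/37² = (0.0131,-0.0789)
o4: d²=349 > ρ²=63 → inactive
F = F_att + ΣF_rep = (0.5131,4.4211)
Δp = p'−p = (0.1283,1.1053); α = Δx/Fx = (1405/10952) / (1405/2738) = 1/4
check: Δy/Fy = (12105/10952) / (12105/2738) = 1/4 ✓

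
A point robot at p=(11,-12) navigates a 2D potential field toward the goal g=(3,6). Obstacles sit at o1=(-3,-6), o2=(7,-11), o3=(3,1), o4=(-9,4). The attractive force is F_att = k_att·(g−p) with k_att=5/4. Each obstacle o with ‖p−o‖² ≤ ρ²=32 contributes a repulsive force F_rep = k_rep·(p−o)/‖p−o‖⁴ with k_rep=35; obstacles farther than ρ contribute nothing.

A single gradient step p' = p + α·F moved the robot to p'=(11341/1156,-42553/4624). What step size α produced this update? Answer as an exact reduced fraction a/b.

F_att = 5/4·(g−p) = 5/4·(-8,18) = (-10.0000,22.5000)
o1: d²=232 > ρ²=32 → inactive
o2: d²=17 ≤ ρ²=32; F_rep = 35·(4,-1)/17² = (0.4844,-0.1211)
o3: d²=233 > ρ²=32 → inactive
o4: d²=656 > ρ²=32 → inactive
F = F_att + ΣF_rep = (-9.5156,22.3789)
Δp = p'−p = (-1.1894,2.7974); α = Δx/Fx = (-1375/1156) / (-2750/289) = 1/8
check: Δy/Fy = (12935/4624) / (12935/578) = 1/8 ✓

α = 1/8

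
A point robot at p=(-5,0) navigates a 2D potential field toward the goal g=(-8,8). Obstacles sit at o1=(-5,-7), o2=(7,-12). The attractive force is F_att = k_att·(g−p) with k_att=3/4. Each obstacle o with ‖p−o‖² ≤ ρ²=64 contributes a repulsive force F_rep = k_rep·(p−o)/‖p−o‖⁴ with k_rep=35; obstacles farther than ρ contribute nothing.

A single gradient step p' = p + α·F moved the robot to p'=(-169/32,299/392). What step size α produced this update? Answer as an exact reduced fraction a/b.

F_att = 3/4·(g−p) = 3/4·(-3,8) = (-2.2500,6.0000)
o1: d²=49 ≤ ρ²=64; F_rep = 35·(0,7)/49² = (0.0000,0.1020)
o2: d²=288 > ρ²=64 → inactive
F = F_att + ΣF_rep = (-2.2500,6.1020)
Δp = p'−p = (-0.2812,0.7628); α = Δx/Fx = (-9/32) / (-9/4) = 1/8
check: Δy/Fy = (299/392) / (299/49) = 1/8 ✓

α = 1/8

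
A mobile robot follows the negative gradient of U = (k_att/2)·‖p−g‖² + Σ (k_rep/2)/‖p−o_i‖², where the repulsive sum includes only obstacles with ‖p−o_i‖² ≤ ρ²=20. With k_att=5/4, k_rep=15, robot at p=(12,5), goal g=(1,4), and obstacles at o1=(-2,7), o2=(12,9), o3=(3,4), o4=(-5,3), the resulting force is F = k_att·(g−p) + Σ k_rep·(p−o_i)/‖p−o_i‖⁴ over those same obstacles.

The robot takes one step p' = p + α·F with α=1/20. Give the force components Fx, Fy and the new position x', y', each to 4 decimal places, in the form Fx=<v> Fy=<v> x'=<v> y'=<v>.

F_att = 5/4·(g−p) = 5/4·(-11,-1) = (-13.7500,-1.2500)
o1: d²=200 > ρ²=20 → inactive
o2: d²=16 ≤ ρ²=20; F_rep = 15·(0,-4)/16² = (0.0000,-0.2344)
o3: d²=82 > ρ²=20 → inactive
o4: d²=293 > ρ²=20 → inactive
F = F_att + ΣF_rep = (-13.7500,-1.4844)
p' = p + 1/20·F = (11.3125,4.9258)

Fx=-13.7500 Fy=-1.4844 x'=11.3125 y'=4.9258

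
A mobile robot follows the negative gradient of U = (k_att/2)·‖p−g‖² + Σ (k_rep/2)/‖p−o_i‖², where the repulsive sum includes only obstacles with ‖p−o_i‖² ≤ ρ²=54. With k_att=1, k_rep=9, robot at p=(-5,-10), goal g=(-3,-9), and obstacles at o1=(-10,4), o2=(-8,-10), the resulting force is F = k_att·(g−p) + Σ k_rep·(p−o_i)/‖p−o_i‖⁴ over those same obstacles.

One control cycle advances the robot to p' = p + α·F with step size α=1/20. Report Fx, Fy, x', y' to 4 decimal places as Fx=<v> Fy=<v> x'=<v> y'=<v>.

F_att = 1·(g−p) = 1·(2,1) = (2.0000,1.0000)
o1: d²=221 > ρ²=54 → inactive
o2: d²=9 ≤ ρ²=54; F_rep = 9·(3,0)/9² = (0.3333,0.0000)
F = F_att + ΣF_rep = (2.3333,1.0000)
p' = p + 1/20·F = (-4.8833,-9.9500)

Fx=2.3333 Fy=1.0000 x'=-4.8833 y'=-9.9500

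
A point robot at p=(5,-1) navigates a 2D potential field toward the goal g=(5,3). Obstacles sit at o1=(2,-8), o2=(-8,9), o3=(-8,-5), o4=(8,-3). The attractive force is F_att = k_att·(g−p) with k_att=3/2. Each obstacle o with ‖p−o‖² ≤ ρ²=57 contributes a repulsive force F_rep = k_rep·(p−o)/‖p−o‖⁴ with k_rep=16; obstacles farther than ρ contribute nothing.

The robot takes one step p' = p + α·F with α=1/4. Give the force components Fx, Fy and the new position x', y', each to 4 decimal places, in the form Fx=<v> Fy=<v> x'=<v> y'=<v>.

Fx=-0.2840 Fy=6.1893 x'=4.9290 y'=0.5473

F_att = 3/2·(g−p) = 3/2·(0,4) = (0.0000,6.0000)
o1: d²=58 > ρ²=57 → inactive
o2: d²=269 > ρ²=57 → inactive
o3: d²=185 > ρ²=57 → inactive
o4: d²=13 ≤ ρ²=57; F_rep = 16·(-3,2)/13² = (-0.2840,0.1893)
F = F_att + ΣF_rep = (-0.2840,6.1893)
p' = p + 1/4·F = (4.9290,0.5473)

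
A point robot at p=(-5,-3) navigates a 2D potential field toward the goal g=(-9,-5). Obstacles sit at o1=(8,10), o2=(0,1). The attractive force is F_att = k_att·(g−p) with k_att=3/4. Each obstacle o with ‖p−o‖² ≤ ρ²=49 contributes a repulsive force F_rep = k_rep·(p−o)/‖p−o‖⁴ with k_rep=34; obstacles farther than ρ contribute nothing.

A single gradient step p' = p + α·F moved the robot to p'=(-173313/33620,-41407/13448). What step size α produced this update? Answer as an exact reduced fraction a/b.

F_att = 3/4·(g−p) = 3/4·(-4,-2) = (-3.0000,-1.5000)
o1: d²=338 > ρ²=49 → inactive
o2: d²=41 ≤ ρ²=49; F_rep = 34·(-5,-4)/41² = (-0.1011,-0.0809)
F = F_att + ΣF_rep = (-3.1011,-1.5809)
Δp = p'−p = (-0.1551,-0.0790); α = Δx/Fx = (-5213/33620) / (-5213/1681) = 1/20
check: Δy/Fy = (-1063/13448) / (-5315/3362) = 1/20 ✓

α = 1/20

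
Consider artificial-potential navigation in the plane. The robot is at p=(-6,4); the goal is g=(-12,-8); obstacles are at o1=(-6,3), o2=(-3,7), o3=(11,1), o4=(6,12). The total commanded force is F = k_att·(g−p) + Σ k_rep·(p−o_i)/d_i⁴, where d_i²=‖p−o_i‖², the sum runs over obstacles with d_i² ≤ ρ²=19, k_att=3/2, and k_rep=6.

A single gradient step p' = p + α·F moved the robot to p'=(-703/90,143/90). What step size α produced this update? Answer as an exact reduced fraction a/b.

F_att = 3/2·(g−p) = 3/2·(-6,-12) = (-9.0000,-18.0000)
o1: d²=1 ≤ ρ²=19; F_rep = 6·(0,1)/1² = (0.0000,6.0000)
o2: d²=18 ≤ ρ²=19; F_rep = 6·(-3,-3)/18² = (-0.0556,-0.0556)
o3: d²=298 > ρ²=19 → inactive
o4: d²=208 > ρ²=19 → inactive
F = F_att + ΣF_rep = (-9.0556,-12.0556)
Δp = p'−p = (-1.8111,-2.4111); α = Δx/Fx = (-163/90) / (-163/18) = 1/5
check: Δy/Fy = (-217/90) / (-217/18) = 1/5 ✓

α = 1/5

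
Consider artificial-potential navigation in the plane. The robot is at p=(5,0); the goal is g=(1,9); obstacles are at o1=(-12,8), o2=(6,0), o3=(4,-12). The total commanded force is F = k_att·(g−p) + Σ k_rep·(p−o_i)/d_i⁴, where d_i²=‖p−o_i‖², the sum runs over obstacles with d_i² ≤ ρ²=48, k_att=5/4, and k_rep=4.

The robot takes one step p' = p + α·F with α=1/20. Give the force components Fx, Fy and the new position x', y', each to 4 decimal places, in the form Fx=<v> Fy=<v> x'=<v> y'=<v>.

F_att = 5/4·(g−p) = 5/4·(-4,9) = (-5.0000,11.2500)
o1: d²=353 > ρ²=48 → inactive
o2: d²=1 ≤ ρ²=48; F_rep = 4·(-1,0)/1² = (-4.0000,0.0000)
o3: d²=145 > ρ²=48 → inactive
F = F_att + ΣF_rep = (-9.0000,11.2500)
p' = p + 1/20·F = (4.5500,0.5625)

Fx=-9.0000 Fy=11.2500 x'=4.5500 y'=0.5625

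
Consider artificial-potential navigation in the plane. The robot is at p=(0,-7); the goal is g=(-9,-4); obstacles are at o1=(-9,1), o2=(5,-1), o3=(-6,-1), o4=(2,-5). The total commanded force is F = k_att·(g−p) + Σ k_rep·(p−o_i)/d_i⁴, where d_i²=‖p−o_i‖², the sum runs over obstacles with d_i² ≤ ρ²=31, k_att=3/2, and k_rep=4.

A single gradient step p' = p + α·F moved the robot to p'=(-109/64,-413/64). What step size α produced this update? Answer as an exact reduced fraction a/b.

α = 1/8

F_att = 3/2·(g−p) = 3/2·(-9,3) = (-13.5000,4.5000)
o1: d²=145 > ρ²=31 → inactive
o2: d²=61 > ρ²=31 → inactive
o3: d²=72 > ρ²=31 → inactive
o4: d²=8 ≤ ρ²=31; F_rep = 4·(-2,-2)/8² = (-0.1250,-0.1250)
F = F_att + ΣF_rep = (-13.6250,4.3750)
Δp = p'−p = (-1.7031,0.5469); α = Δx/Fx = (-109/64) / (-109/8) = 1/8
check: Δy/Fy = (35/64) / (35/8) = 1/8 ✓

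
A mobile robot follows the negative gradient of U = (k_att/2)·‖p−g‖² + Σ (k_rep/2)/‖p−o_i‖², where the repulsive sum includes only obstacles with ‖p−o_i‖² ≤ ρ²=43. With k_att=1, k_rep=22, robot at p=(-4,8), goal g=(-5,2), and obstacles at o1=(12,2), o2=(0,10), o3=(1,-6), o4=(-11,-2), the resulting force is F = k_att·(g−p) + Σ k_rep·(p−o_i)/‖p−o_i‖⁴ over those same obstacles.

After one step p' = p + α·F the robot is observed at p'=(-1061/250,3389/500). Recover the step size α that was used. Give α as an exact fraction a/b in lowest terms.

α = 1/5

F_att = 1·(g−p) = 1·(-1,-6) = (-1.0000,-6.0000)
o1: d²=292 > ρ²=43 → inactive
o2: d²=20 ≤ ρ²=43; F_rep = 22·(-4,-2)/20² = (-0.2200,-0.1100)
o3: d²=221 > ρ²=43 → inactive
o4: d²=149 > ρ²=43 → inactive
F = F_att + ΣF_rep = (-1.2200,-6.1100)
Δp = p'−p = (-0.2440,-1.2220); α = Δx/Fx = (-61/250) / (-61/50) = 1/5
check: Δy/Fy = (-611/500) / (-611/100) = 1/5 ✓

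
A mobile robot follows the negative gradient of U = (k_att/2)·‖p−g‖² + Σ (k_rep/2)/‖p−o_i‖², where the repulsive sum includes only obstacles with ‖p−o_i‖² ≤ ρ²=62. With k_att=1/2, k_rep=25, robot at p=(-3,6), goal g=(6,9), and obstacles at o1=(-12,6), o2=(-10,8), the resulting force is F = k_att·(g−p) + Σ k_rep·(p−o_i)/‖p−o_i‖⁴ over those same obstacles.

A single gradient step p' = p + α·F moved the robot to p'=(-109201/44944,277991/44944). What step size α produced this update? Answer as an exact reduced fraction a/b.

F_att = 1/2·(g−p) = 1/2·(9,3) = (4.5000,1.5000)
o1: d²=81 > ρ²=62 → inactive
o2: d²=53 ≤ ρ²=62; F_rep = 25·(7,-2)/53² = (0.0623,-0.0178)
F = F_att + ΣF_rep = (4.5623,1.4822)
Δp = p'−p = (0.5703,0.1853); α = Δx/Fx = (25631/44944) / (25631/5618) = 1/8
check: Δy/Fy = (8327/44944) / (8327/5618) = 1/8 ✓

α = 1/8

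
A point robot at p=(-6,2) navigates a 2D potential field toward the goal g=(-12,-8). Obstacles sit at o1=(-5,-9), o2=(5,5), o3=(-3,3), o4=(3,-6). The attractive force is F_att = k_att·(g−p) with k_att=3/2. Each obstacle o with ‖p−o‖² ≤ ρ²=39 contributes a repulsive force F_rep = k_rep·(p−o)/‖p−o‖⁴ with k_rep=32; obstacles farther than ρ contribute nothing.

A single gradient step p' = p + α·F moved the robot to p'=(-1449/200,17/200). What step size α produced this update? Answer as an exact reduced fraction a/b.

α = 1/8

F_att = 3/2·(g−p) = 3/2·(-6,-10) = (-9.0000,-15.0000)
o1: d²=122 > ρ²=39 → inactive
o2: d²=130 > ρ²=39 → inactive
o3: d²=10 ≤ ρ²=39; F_rep = 32·(-3,-1)/10² = (-0.9600,-0.3200)
o4: d²=145 > ρ²=39 → inactive
F = F_att + ΣF_rep = (-9.9600,-15.3200)
Δp = p'−p = (-1.2450,-1.9150); α = Δx/Fx = (-249/200) / (-249/25) = 1/8
check: Δy/Fy = (-383/200) / (-383/25) = 1/8 ✓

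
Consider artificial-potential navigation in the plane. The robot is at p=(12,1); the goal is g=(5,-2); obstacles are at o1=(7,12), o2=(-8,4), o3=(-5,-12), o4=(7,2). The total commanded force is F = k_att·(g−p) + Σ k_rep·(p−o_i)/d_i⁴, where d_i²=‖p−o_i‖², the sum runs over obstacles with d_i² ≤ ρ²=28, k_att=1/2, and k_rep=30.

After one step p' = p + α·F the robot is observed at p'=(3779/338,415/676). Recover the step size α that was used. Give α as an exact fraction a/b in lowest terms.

α = 1/4

F_att = 1/2·(g−p) = 1/2·(-7,-3) = (-3.5000,-1.5000)
o1: d²=146 > ρ²=28 → inactive
o2: d²=409 > ρ²=28 → inactive
o3: d²=458 > ρ²=28 → inactive
o4: d²=26 ≤ ρ²=28; F_rep = 30·(5,-1)/26² = (0.2219,-0.0444)
F = F_att + ΣF_rep = (-3.2781,-1.5444)
Δp = p'−p = (-0.8195,-0.3861); α = Δx/Fx = (-277/338) / (-554/169) = 1/4
check: Δy/Fy = (-261/676) / (-261/169) = 1/4 ✓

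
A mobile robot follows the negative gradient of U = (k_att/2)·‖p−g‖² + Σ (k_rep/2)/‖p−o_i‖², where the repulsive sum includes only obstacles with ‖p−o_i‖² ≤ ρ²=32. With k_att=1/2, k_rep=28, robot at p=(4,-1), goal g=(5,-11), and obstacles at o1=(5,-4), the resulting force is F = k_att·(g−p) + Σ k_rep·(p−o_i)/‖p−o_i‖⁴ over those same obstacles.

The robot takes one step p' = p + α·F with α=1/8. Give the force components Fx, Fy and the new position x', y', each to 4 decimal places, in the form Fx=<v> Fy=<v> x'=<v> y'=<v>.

F_att = 1/2·(g−p) = 1/2·(1,-10) = (0.5000,-5.0000)
o1: d²=10 ≤ ρ²=32; F_rep = 28·(-1,3)/10² = (-0.2800,0.8400)
F = F_att + ΣF_rep = (0.2200,-4.1600)
p' = p + 1/8·F = (4.0275,-1.5200)

Fx=0.2200 Fy=-4.1600 x'=4.0275 y'=-1.5200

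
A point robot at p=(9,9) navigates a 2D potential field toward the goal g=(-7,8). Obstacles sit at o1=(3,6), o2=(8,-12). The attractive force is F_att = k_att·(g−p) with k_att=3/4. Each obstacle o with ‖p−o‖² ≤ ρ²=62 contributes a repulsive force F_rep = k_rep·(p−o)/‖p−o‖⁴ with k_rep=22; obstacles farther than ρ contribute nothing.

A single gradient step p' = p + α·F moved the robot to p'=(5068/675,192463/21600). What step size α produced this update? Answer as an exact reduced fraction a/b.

F_att = 3/4·(g−p) = 3/4·(-16,-1) = (-12.0000,-0.7500)
o1: d²=45 ≤ ρ²=62; F_rep = 22·(6,3)/45² = (0.0652,0.0326)
o2: d²=442 > ρ²=62 → inactive
F = F_att + ΣF_rep = (-11.9348,-0.7174)
Δp = p'−p = (-1.4919,-0.0897); α = Δx/Fx = (-1007/675) / (-8056/675) = 1/8
check: Δy/Fy = (-1937/21600) / (-1937/2700) = 1/8 ✓

α = 1/8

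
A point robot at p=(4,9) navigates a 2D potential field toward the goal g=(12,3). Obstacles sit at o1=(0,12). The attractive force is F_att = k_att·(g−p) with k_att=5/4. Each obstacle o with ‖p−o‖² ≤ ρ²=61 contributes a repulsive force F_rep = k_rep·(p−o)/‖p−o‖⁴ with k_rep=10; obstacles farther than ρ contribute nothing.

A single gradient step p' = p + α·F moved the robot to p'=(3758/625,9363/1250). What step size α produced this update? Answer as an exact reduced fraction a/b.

F_att = 5/4·(g−p) = 5/4·(8,-6) = (10.0000,-7.5000)
o1: d²=25 ≤ ρ²=61; F_rep = 10·(4,-3)/25² = (0.0640,-0.0480)
F = F_att + ΣF_rep = (10.0640,-7.5480)
Δp = p'−p = (2.0128,-1.5096); α = Δx/Fx = (1258/625) / (1258/125) = 1/5
check: Δy/Fy = (-1887/1250) / (-1887/250) = 1/5 ✓

α = 1/5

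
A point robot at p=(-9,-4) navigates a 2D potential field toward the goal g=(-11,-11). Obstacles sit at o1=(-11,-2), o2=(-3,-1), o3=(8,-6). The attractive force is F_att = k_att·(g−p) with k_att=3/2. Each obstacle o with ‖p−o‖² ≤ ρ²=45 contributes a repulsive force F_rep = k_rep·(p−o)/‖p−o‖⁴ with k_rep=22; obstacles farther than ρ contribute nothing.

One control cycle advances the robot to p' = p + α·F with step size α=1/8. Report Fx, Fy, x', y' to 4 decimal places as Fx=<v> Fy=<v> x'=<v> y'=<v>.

Fx=-2.3777 Fy=-11.2201 x'=-9.2972 y'=-5.4025

F_att = 3/2·(g−p) = 3/2·(-2,-7) = (-3.0000,-10.5000)
o1: d²=8 ≤ ρ²=45; F_rep = 22·(2,-2)/8² = (0.6875,-0.6875)
o2: d²=45 ≤ ρ²=45; F_rep = 22·(-6,-3)/45² = (-0.0652,-0.0326)
o3: d²=293 > ρ²=45 → inactive
F = F_att + ΣF_rep = (-2.3777,-11.2201)
p' = p + 1/8·F = (-9.2972,-5.4025)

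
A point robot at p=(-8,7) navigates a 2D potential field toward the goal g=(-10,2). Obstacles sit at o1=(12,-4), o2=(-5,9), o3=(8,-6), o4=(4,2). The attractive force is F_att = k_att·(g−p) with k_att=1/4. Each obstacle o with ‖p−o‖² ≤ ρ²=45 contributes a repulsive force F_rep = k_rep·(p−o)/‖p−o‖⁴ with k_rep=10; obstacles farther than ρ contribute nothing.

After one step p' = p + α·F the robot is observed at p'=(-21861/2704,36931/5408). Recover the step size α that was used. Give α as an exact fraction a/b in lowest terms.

F_att = 1/4·(g−p) = 1/4·(-2,-5) = (-0.5000,-1.2500)
o1: d²=521 > ρ²=45 → inactive
o2: d²=13 ≤ ρ²=45; F_rep = 10·(-3,-2)/13² = (-0.1775,-0.1183)
o3: d²=425 > ρ²=45 → inactive
o4: d²=169 > ρ²=45 → inactive
F = F_att + ΣF_rep = (-0.6775,-1.3683)
Δp = p'−p = (-0.0847,-0.1710); α = Δx/Fx = (-229/2704) / (-229/338) = 1/8
check: Δy/Fy = (-925/5408) / (-925/676) = 1/8 ✓

α = 1/8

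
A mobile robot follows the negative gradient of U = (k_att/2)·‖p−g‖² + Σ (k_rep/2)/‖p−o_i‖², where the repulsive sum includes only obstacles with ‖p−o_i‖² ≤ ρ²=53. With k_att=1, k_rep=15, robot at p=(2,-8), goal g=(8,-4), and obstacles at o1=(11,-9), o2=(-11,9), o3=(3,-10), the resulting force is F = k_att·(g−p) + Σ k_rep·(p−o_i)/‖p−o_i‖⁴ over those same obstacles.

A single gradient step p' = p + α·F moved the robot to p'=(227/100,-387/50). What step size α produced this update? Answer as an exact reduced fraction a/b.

α = 1/20

F_att = 1·(g−p) = 1·(6,4) = (6.0000,4.0000)
o1: d²=82 > ρ²=53 → inactive
o2: d²=458 > ρ²=53 → inactive
o3: d²=5 ≤ ρ²=53; F_rep = 15·(-1,2)/5² = (-0.6000,1.2000)
F = F_att + ΣF_rep = (5.4000,5.2000)
Δp = p'−p = (0.2700,0.2600); α = Δx/Fx = (27/100) / (27/5) = 1/20
check: Δy/Fy = (13/50) / (26/5) = 1/20 ✓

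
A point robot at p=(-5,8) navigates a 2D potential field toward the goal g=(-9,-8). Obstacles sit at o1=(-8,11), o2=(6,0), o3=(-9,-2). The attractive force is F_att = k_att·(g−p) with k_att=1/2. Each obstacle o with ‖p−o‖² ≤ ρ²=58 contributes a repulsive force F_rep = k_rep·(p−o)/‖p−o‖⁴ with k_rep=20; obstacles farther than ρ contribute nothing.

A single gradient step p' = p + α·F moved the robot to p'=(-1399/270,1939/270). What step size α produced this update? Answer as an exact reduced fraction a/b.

F_att = 1/2·(g−p) = 1/2·(-4,-16) = (-2.0000,-8.0000)
o1: d²=18 ≤ ρ²=58; F_rep = 20·(3,-3)/18² = (0.1852,-0.1852)
o2: d²=185 > ρ²=58 → inactive
o3: d²=116 > ρ²=58 → inactive
F = F_att + ΣF_rep = (-1.8148,-8.1852)
Δp = p'−p = (-0.1815,-0.8185); α = Δx/Fx = (-49/270) / (-49/27) = 1/10
check: Δy/Fy = (-221/270) / (-221/27) = 1/10 ✓

α = 1/10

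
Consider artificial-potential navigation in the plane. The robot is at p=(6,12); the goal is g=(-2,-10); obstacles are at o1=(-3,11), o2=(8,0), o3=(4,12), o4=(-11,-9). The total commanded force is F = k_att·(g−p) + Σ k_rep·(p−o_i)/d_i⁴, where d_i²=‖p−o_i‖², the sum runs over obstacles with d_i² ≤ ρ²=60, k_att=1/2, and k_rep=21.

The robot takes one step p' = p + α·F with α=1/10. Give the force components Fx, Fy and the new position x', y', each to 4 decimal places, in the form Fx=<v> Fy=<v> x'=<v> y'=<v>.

Fx=-1.3750 Fy=-11.0000 x'=5.8625 y'=10.9000

F_att = 1/2·(g−p) = 1/2·(-8,-22) = (-4.0000,-11.0000)
o1: d²=82 > ρ²=60 → inactive
o2: d²=148 > ρ²=60 → inactive
o3: d²=4 ≤ ρ²=60; F_rep = 21·(2,0)/4² = (2.6250,0.0000)
o4: d²=730 > ρ²=60 → inactive
F = F_att + ΣF_rep = (-1.3750,-11.0000)
p' = p + 1/10·F = (5.8625,10.9000)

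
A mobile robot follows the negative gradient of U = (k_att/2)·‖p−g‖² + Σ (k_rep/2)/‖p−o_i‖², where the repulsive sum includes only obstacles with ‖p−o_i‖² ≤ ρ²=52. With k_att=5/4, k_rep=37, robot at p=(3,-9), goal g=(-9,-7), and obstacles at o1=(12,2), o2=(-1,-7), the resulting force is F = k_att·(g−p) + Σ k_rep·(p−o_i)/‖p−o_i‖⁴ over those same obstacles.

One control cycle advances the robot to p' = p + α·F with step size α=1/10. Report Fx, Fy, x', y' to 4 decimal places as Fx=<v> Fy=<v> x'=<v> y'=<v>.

F_att = 5/4·(g−p) = 5/4·(-12,2) = (-15.0000,2.5000)
o1: d²=202 > ρ²=52 → inactive
o2: d²=20 ≤ ρ²=52; F_rep = 37·(4,-2)/20² = (0.3700,-0.1850)
F = F_att + ΣF_rep = (-14.6300,2.3150)
p' = p + 1/10·F = (1.5370,-8.7685)

Fx=-14.6300 Fy=2.3150 x'=1.5370 y'=-8.7685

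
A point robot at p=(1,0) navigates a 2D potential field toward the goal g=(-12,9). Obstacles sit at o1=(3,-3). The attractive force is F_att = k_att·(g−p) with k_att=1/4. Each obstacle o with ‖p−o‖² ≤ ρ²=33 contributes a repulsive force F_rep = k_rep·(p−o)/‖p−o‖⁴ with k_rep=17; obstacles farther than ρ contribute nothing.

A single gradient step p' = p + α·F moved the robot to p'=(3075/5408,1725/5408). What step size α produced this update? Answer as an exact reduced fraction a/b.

F_att = 1/4·(g−p) = 1/4·(-13,9) = (-3.2500,2.2500)
o1: d²=13 ≤ ρ²=33; F_rep = 17·(-2,3)/13² = (-0.2012,0.3018)
F = F_att + ΣF_rep = (-3.4512,2.5518)
Δp = p'−p = (-0.4314,0.3190); α = Δx/Fx = (-2333/5408) / (-2333/676) = 1/8
check: Δy/Fy = (1725/5408) / (1725/676) = 1/8 ✓

α = 1/8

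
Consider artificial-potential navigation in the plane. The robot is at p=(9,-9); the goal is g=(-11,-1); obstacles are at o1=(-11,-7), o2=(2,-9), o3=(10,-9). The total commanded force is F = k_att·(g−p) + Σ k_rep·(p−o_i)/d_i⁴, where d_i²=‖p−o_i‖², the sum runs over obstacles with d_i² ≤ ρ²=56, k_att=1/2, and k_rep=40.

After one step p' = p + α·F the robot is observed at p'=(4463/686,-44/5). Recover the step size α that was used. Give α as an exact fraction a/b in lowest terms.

α = 1/20

F_att = 1/2·(g−p) = 1/2·(-20,8) = (-10.0000,4.0000)
o1: d²=404 > ρ²=56 → inactive
o2: d²=49 ≤ ρ²=56; F_rep = 40·(7,0)/49² = (0.1166,0.0000)
o3: d²=1 ≤ ρ²=56; F_rep = 40·(-1,0)/1² = (-40.0000,0.0000)
F = F_att + ΣF_rep = (-49.8834,4.0000)
Δp = p'−p = (-2.4942,0.2000); α = Δx/Fx = (-1711/686) / (-17110/343) = 1/20
check: Δy/Fy = (1/5) / (4) = 1/20 ✓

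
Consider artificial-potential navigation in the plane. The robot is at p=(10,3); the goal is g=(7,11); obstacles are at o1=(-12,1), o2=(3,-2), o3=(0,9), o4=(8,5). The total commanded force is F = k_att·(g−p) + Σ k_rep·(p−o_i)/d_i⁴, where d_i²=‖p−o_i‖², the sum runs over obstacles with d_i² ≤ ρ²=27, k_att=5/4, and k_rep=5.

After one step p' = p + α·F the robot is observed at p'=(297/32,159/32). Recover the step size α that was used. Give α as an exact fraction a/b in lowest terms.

F_att = 5/4·(g−p) = 5/4·(-3,8) = (-3.7500,10.0000)
o1: d²=488 > ρ²=27 → inactive
o2: d²=74 > ρ²=27 → inactive
o3: d²=136 > ρ²=27 → inactive
o4: d²=8 ≤ ρ²=27; F_rep = 5·(2,-2)/8² = (0.1562,-0.1562)
F = F_att + ΣF_rep = (-3.5938,9.8438)
Δp = p'−p = (-0.7188,1.9688); α = Δx/Fx = (-23/32) / (-115/32) = 1/5
check: Δy/Fy = (63/32) / (315/32) = 1/5 ✓

α = 1/5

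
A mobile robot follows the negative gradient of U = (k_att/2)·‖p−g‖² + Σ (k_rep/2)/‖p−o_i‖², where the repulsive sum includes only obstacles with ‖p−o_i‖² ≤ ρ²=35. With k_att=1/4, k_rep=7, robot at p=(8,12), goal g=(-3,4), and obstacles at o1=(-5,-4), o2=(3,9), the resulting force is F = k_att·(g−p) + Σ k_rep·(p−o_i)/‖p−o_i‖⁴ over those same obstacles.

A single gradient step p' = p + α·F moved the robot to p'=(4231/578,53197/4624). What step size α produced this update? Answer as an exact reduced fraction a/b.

F_att = 1/4·(g−p) = 1/4·(-11,-8) = (-2.7500,-2.0000)
o1: d²=425 > ρ²=35 → inactive
o2: d²=34 ≤ ρ²=35; F_rep = 7·(5,3)/34² = (0.0303,0.0182)
F = F_att + ΣF_rep = (-2.7197,-1.9818)
Δp = p'−p = (-0.6799,-0.4955); α = Δx/Fx = (-393/578) / (-786/289) = 1/4
check: Δy/Fy = (-2291/4624) / (-2291/1156) = 1/4 ✓

α = 1/4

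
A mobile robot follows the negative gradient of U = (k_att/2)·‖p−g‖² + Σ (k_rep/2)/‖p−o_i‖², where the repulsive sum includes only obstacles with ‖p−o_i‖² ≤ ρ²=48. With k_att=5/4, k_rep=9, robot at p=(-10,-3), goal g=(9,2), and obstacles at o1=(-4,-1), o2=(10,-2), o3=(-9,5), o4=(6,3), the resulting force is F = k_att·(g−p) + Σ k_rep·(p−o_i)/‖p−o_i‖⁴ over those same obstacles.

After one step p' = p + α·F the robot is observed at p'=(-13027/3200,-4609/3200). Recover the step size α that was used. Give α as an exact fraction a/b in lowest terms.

α = 1/4

F_att = 5/4·(g−p) = 5/4·(19,5) = (23.7500,6.2500)
o1: d²=40 ≤ ρ²=48; F_rep = 9·(-6,-2)/40² = (-0.0338,-0.0112)
o2: d²=401 > ρ²=48 → inactive
o3: d²=65 > ρ²=48 → inactive
o4: d²=292 > ρ²=48 → inactive
F = F_att + ΣF_rep = (23.7162,6.2387)
Δp = p'−p = (5.9291,1.5597); α = Δx/Fx = (18973/3200) / (18973/800) = 1/4
check: Δy/Fy = (4991/3200) / (4991/800) = 1/4 ✓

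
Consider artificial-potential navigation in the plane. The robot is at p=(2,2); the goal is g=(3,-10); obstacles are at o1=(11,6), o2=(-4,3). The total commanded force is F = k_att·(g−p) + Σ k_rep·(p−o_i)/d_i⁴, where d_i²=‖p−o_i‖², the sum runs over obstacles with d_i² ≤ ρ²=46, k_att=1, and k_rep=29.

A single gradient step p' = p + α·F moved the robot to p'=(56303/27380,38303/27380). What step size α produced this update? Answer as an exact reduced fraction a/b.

α = 1/20

F_att = 1·(g−p) = 1·(1,-12) = (1.0000,-12.0000)
o1: d²=97 > ρ²=46 → inactive
o2: d²=37 ≤ ρ²=46; F_rep = 29·(6,-1)/37² = (0.1271,-0.0212)
F = F_att + ΣF_rep = (1.1271,-12.0212)
Δp = p'−p = (0.0564,-0.6011); α = Δx/Fx = (1543/27380) / (1543/1369) = 1/20
check: Δy/Fy = (-16457/27380) / (-16457/1369) = 1/20 ✓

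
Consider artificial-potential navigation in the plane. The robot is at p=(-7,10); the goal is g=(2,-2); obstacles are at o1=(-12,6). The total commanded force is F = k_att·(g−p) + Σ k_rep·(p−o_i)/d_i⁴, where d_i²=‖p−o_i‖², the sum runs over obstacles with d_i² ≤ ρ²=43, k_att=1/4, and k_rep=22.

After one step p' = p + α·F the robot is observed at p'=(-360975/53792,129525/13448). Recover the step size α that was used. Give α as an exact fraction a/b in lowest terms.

F_att = 1/4·(g−p) = 1/4·(9,-12) = (2.2500,-3.0000)
o1: d²=41 ≤ ρ²=43; F_rep = 22·(5,4)/41² = (0.0654,0.0523)
F = F_att + ΣF_rep = (2.3154,-2.9477)
Δp = p'−p = (0.2894,-0.3685); α = Δx/Fx = (15569/53792) / (15569/6724) = 1/8
check: Δy/Fy = (-4955/13448) / (-4955/1681) = 1/8 ✓

α = 1/8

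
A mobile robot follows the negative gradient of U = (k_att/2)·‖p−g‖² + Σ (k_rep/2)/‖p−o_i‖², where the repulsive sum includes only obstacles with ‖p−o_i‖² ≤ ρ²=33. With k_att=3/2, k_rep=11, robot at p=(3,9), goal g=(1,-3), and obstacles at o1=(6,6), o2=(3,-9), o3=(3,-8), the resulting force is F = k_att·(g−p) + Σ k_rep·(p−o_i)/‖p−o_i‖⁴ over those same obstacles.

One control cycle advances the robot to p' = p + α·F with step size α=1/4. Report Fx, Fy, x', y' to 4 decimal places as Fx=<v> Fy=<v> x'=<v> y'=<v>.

F_att = 3/2·(g−p) = 3/2·(-2,-12) = (-3.0000,-18.0000)
o1: d²=18 ≤ ρ²=33; F_rep = 11·(-3,3)/18² = (-0.1019,0.1019)
o2: d²=324 > ρ²=33 → inactive
o3: d²=289 > ρ²=33 → inactive
F = F_att + ΣF_rep = (-3.1019,-17.8981)
p' = p + 1/4·F = (2.2245,4.5255)

Fx=-3.1019 Fy=-17.8981 x'=2.2245 y'=4.5255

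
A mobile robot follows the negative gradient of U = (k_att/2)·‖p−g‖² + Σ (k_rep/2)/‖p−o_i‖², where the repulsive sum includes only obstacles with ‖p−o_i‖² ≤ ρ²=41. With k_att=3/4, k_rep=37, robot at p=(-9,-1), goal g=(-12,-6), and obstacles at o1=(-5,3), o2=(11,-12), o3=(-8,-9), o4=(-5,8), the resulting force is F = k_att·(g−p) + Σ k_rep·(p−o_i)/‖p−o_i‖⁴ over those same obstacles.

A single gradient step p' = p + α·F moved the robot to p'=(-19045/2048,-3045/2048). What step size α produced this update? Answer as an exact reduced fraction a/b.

F_att = 3/4·(g−p) = 3/4·(-3,-5) = (-2.2500,-3.7500)
o1: d²=32 ≤ ρ²=41; F_rep = 37·(-4,-4)/32² = (-0.1445,-0.1445)
o2: d²=521 > ρ²=41 → inactive
o3: d²=65 > ρ²=41 → inactive
o4: d²=97 > ρ²=41 → inactive
F = F_att + ΣF_rep = (-2.3945,-3.8945)
Δp = p'−p = (-0.2993,-0.4868); α = Δx/Fx = (-613/2048) / (-613/256) = 1/8
check: Δy/Fy = (-997/2048) / (-997/256) = 1/8 ✓

α = 1/8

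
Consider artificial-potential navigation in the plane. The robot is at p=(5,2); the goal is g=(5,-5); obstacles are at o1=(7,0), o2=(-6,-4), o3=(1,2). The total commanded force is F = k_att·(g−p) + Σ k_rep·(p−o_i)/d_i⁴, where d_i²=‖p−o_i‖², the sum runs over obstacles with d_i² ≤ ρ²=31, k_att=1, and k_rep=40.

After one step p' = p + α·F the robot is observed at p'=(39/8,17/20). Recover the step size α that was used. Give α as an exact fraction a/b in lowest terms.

F_att = 1·(g−p) = 1·(0,-7) = (0.0000,-7.0000)
o1: d²=8 ≤ ρ²=31; F_rep = 40·(-2,2)/8² = (-1.2500,1.2500)
o2: d²=157 > ρ²=31 → inactive
o3: d²=16 ≤ ρ²=31; F_rep = 40·(4,0)/16² = (0.6250,0.0000)
F = F_att + ΣF_rep = (-0.6250,-5.7500)
Δp = p'−p = (-0.1250,-1.1500); α = Δx/Fx = (-1/8) / (-5/8) = 1/5
check: Δy/Fy = (-23/20) / (-23/4) = 1/5 ✓

α = 1/5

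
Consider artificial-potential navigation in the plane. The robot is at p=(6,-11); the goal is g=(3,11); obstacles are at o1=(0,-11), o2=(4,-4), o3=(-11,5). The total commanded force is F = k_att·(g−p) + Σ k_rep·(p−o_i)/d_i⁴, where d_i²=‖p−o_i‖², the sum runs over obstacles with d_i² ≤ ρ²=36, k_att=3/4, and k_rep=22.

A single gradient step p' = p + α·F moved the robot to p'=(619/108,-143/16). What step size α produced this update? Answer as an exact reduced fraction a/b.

F_att = 3/4·(g−p) = 3/4·(-3,22) = (-2.2500,16.5000)
o1: d²=36 ≤ ρ²=36; F_rep = 22·(6,0)/36² = (0.1019,0.0000)
o2: d²=53 > ρ²=36 → inactive
o3: d²=545 > ρ²=36 → inactive
F = F_att + ΣF_rep = (-2.1481,16.5000)
Δp = p'−p = (-0.2685,2.0625); α = Δx/Fx = (-29/108) / (-58/27) = 1/8
check: Δy/Fy = (33/16) / (33/2) = 1/8 ✓

α = 1/8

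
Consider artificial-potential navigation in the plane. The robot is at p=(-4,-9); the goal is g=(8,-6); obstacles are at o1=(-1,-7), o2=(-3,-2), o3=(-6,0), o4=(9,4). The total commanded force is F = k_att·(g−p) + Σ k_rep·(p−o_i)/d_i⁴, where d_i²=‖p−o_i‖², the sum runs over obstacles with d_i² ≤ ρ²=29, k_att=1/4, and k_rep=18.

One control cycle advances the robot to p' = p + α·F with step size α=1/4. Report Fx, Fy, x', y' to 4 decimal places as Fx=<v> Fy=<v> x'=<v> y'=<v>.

Fx=2.6805 Fy=0.5370 x'=-3.3299 y'=-8.8658

F_att = 1/4·(g−p) = 1/4·(12,3) = (3.0000,0.7500)
o1: d²=13 ≤ ρ²=29; F_rep = 18·(-3,-2)/13² = (-0.3195,-0.2130)
o2: d²=50 > ρ²=29 → inactive
o3: d²=85 > ρ²=29 → inactive
o4: d²=338 > ρ²=29 → inactive
F = F_att + ΣF_rep = (2.6805,0.5370)
p' = p + 1/4·F = (-3.3299,-8.8658)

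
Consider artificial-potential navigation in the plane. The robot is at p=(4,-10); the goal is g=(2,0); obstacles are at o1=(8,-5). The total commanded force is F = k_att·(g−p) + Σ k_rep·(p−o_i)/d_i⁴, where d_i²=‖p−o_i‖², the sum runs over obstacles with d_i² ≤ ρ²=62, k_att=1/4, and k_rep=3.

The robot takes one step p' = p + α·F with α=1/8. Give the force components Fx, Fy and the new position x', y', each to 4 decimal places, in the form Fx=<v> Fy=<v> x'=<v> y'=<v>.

Fx=-0.5071 Fy=2.4911 x'=3.9366 y'=-9.6886

F_att = 1/4·(g−p) = 1/4·(-2,10) = (-0.5000,2.5000)
o1: d²=41 ≤ ρ²=62; F_rep = 3·(-4,-5)/41² = (-0.0071,-0.0089)
F = F_att + ΣF_rep = (-0.5071,2.4911)
p' = p + 1/8·F = (3.9366,-9.6886)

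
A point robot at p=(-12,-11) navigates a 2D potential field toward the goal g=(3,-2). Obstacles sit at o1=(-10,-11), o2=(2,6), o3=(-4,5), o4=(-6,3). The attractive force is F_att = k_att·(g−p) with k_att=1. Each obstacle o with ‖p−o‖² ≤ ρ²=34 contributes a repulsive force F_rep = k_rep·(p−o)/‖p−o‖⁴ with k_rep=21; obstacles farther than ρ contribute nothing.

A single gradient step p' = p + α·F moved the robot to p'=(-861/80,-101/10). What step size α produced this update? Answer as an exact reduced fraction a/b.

α = 1/10

F_att = 1·(g−p) = 1·(15,9) = (15.0000,9.0000)
o1: d²=4 ≤ ρ²=34; F_rep = 21·(-2,0)/4² = (-2.6250,0.0000)
o2: d²=485 > ρ²=34 → inactive
o3: d²=320 > ρ²=34 → inactive
o4: d²=232 > ρ²=34 → inactive
F = F_att + ΣF_rep = (12.3750,9.0000)
Δp = p'−p = (1.2375,0.9000); α = Δx/Fx = (99/80) / (99/8) = 1/10
check: Δy/Fy = (9/10) / (9) = 1/10 ✓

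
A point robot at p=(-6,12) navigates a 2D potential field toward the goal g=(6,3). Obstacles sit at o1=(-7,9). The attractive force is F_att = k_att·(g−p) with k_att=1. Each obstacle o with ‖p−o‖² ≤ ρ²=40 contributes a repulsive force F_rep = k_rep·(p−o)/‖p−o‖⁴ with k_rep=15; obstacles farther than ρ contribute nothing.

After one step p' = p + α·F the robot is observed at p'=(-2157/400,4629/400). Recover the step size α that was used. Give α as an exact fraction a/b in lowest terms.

F_att = 1·(g−p) = 1·(12,-9) = (12.0000,-9.0000)
o1: d²=10 ≤ ρ²=40; F_rep = 15·(1,3)/10² = (0.1500,0.4500)
F = F_att + ΣF_rep = (12.1500,-8.5500)
Δp = p'−p = (0.6075,-0.4275); α = Δx/Fx = (243/400) / (243/20) = 1/20
check: Δy/Fy = (-171/400) / (-171/20) = 1/20 ✓

α = 1/20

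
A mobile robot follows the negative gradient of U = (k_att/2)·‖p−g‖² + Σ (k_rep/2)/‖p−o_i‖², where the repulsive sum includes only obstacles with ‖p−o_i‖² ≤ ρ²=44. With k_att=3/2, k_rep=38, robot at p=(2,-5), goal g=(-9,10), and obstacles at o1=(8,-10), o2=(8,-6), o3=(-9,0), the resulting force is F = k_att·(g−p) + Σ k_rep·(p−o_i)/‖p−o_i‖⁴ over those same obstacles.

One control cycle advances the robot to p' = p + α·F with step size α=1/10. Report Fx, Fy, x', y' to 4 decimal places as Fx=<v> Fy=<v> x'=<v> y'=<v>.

F_att = 3/2·(g−p) = 3/2·(-11,15) = (-16.5000,22.5000)
o1: d²=61 > ρ²=44 → inactive
o2: d²=37 ≤ ρ²=44; F_rep = 38·(-6,1)/37² = (-0.1665,0.0278)
o3: d²=146 > ρ²=44 → inactive
F = F_att + ΣF_rep = (-16.6665,22.5278)
p' = p + 1/10·F = (0.3333,-2.7472)

Fx=-16.6665 Fy=22.5278 x'=0.3333 y'=-2.7472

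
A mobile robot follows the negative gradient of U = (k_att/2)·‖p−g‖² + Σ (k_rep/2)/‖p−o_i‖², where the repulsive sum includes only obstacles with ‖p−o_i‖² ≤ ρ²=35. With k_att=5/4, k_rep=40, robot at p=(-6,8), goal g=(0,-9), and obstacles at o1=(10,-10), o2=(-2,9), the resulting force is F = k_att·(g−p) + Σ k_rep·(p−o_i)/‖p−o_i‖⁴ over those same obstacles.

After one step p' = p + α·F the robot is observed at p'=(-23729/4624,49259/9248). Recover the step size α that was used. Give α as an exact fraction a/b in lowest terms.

α = 1/8

F_att = 5/4·(g−p) = 5/4·(6,-17) = (7.5000,-21.2500)
o1: d²=580 > ρ²=35 → inactive
o2: d²=17 ≤ ρ²=35; F_rep = 40·(-4,-1)/17² = (-0.5536,-0.1384)
F = F_att + ΣF_rep = (6.9464,-21.3884)
Δp = p'−p = (0.8683,-2.6736); α = Δx/Fx = (4015/4624) / (4015/578) = 1/8
check: Δy/Fy = (-24725/9248) / (-24725/1156) = 1/8 ✓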